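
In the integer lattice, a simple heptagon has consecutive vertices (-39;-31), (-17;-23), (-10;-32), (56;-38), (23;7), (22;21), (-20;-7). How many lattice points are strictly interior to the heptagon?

2519

Using the shoelace formula, 2A = |((-39)·(-23) − (-17)·(-31)) + ((-17)·(-32) − (-10)·(-23)) + ((-10)·(-38) − 56·(-32)) + (56·7 − 23·(-38)) + (23·21 − 22·7) + (22·(-7) − (-20)·21) + ((-20)·(-31) − (-39)·(-7))| = 5064, so the area is 2532.
The number of boundary lattice points is Σ gcd(|Δx|,|Δy|) = gcd(22,8) + gcd(7,9) + gcd(66,6) + gcd(33,45) + gcd(1,14) + gcd(42,28) + gcd(19,24) = 2+1+6+3+1+14+1 = 28.
By Pick's theorem A = I + B/2 − 1, so I = 2532 − 28/2 + 1 = 2519.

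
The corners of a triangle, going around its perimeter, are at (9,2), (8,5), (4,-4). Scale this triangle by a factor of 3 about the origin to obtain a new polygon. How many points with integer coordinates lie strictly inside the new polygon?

The shoelace formula gives twice the area as |(9·5 − 8·2) + (8·(-4) − 4·5) + (4·2 − 9·(-4))| = 21, so the area is 10.5.
Along each edge there are gcd(|Δx|,|Δy|)+1 lattice points, so counting each shared vertex once the boundary has gcd(1,3) + gcd(4,9) + gcd(5,6) = 1+1+1 = 3.
Scaling by 3 multiplies the area by 3² = 9 (so the new area is 189/2) and multiplies the boundary lattice-point count by 3, giving 9.
By Pick's theorem, the interior count of the dilated polygon is 189/2 − 9/2 + 1 = 91.

91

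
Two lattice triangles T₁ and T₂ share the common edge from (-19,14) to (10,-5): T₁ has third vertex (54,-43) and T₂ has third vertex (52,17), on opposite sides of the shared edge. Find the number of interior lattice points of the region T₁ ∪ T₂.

849

The union is the simple quadrilateral with vertices (-19,14), (54,-43), (10,-5), (52,17) in order.
By the shoelace formula, twice the signed area is |((-19)·(-43) − 54·14) + (54·(-5) − 10·(-43)) + (10·17 − 52·(-5)) + (52·14 − (-19)·17)| = 1702, so the area is 851.
Along each edge there are gcd(|Δx|,|Δy|)+1 lattice points, so counting each shared vertex once the boundary has gcd(73,57) + gcd(44,38) + gcd(42,22) + gcd(71,3) = 1+2+2+1 = 6.
By Pick's theorem I = A − B/2 + 1 = 851 − 6/2 + 1 = 849.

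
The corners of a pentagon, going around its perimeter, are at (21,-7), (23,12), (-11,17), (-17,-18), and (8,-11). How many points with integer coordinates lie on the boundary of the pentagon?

Along each edge there are gcd(|Δx|,|Δy|)+1 lattice points, so counting each shared vertex once the boundary has gcd(2,19) + gcd(34,5) + gcd(6,35) + gcd(25,7) + gcd(13,4) = 1+1+1+1+1 = 5.

5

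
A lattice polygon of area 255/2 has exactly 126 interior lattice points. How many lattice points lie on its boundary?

5

Pick's theorem gives A = I + B/2 − 1, so B = 2(A − I + 1) = 2(255/2 − 126 + 1) = 5.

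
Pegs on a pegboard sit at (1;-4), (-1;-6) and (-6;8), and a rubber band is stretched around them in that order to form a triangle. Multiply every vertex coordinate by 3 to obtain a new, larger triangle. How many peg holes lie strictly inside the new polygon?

Using the shoelace formula, 2A = |(1·(-6) − (-1)·(-4)) + ((-1)·8 − (-6)·(-6)) + ((-6)·(-4) − 1·8)| = 38, so the area is 19.
Along each edge there are gcd(|Δx|,|Δy|)+1 lattice points, so counting each shared vertex once the boundary has gcd(2,2) + gcd(5,14) + gcd(7,12) = 2+1+1 = 4.
Scaling by 3 multiplies the area by 3² = 9 (so the new area is 171) and multiplies the boundary lattice-point count by 3, giving 12.
By Pick's theorem, the interior count of the dilated polygon is 171 − 12/2 + 1 = 166.

166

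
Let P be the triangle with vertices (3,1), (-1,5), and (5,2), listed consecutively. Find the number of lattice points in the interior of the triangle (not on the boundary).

By the shoelace formula, twice the signed area is |[3·5 − (-1)·1] + [(-1)·2 − 5·5] + [5·1 − 3·2]| = 12, so the area is 6.
The number of boundary lattice points is Σ gcd(|Δx|,|Δy|) = gcd(4,4) + gcd(6,3) + gcd(2,1) = 4+3+1 = 8.
Pick's theorem gives I = A − B/2 + 1 = 6 − 8/2 + 1 = 3.

3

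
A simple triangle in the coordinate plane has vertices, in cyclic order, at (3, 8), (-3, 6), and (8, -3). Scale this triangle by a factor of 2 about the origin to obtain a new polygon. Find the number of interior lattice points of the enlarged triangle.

By the shoelace formula, twice the signed area is |[3·6 − (-3)·8] + [(-3)·(-3) − 8·6] + [8·8 − 3·(-3)]| = 76, so the area is 38.
The number of boundary lattice points is Σ gcd(|Δx|,|Δy|) = gcd(6,2) + gcd(11,9) + gcd(5,11) = 2+1+1 = 4.
Scaling by 2 multiplies the area by 2² = 4 (so the new area is 152) and multiplies the boundary lattice-point count by 2, giving 8.
By Pick's theorem, the interior count of the dilated polygon is 152 − 8/2 + 1 = 149.

149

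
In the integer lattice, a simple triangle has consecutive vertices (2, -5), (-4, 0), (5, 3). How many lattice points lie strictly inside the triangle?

30

Using the shoelace formula, 2A = |(2·0 − (-4)·(-5)) + ((-4)·3 − 5·0) + (5·(-5) − 2·3)| = 63, so the area is 31.5.
The number of boundary lattice points is Σ gcd(|Δx|,|Δy|) = gcd(6,5) + gcd(9,3) + gcd(3,8) = 1+3+1 = 5.
Pick's theorem gives I = A − B/2 + 1 = 31.5 − 5/2 + 1 = 30.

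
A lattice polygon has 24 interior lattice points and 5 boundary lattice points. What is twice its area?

51

By Pick's theorem, A = I + B/2 − 1 = 24 + 5/2 − 1 = 51/2.
Hence 2A = 51.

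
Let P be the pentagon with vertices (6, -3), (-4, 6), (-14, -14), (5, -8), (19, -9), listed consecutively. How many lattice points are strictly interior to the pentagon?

By the shoelace formula, twice the signed area is |(6·6 − (-4)·(-3)) + ((-4)·(-14) − (-14)·6) + ((-14)·(-8) − 5·(-14)) + (5·(-9) − 19·(-8)) + (19·(-3) − 6·(-9))| = 450, so the area is 225.
Along each edge there are gcd(|Δx|,|Δy|)+1 lattice points, so counting each shared vertex once the boundary has gcd(10,9) + gcd(10,20) + gcd(19,6) + gcd(14,1) + gcd(13,6) = 1+10+1+1+1 = 14.
Pick's theorem gives I = A − B/2 + 1 = 225 − 14/2 + 1 = 219.

219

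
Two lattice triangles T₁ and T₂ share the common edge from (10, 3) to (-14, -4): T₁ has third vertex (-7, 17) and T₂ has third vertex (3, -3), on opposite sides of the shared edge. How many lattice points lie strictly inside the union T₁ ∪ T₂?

The union is the simple quadrilateral with vertices (10, 3), (-7, 17), (-14, -4), (3, -3) in order.
The shoelace formula gives twice the area as |(10·17 − (-7)·3) + ((-7)·(-4) − (-14)·17) + ((-14)·(-3) − 3·(-4)) + (3·3 − 10·(-3))| = 550, so the area is 275.
Along each edge there are gcd(|Δx|,|Δy|)+1 lattice points, so counting each shared vertex once the boundary has gcd(17,14) + gcd(7,21) + gcd(17,1) + gcd(7,6) = 1+7+1+1 = 10.
By Pick's theorem I = A − B/2 + 1 = 275 − 10/2 + 1 = 271.

271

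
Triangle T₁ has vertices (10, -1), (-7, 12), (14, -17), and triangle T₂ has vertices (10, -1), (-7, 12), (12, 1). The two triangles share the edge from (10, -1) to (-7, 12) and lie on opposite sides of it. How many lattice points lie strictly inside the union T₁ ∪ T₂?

137

The union is the simple quadrilateral with vertices (10, -1), (14, -17), (-7, 12), (12, 1) in order.
The shoelace formula gives twice the area as |(10·(-17) − 14·(-1)) + (14·12 − (-7)·(-17)) + ((-7)·1 − 12·12) + (12·(-1) − 10·1)| = 280, so the area is 140.
Along each edge there are gcd(|Δx|,|Δy|)+1 lattice points, so counting each shared vertex once the boundary has gcd(4,16) + gcd(21,29) + gcd(19,11) + gcd(2,2) = 4+1+1+2 = 8.
By Pick's theorem I = A − B/2 + 1 = 140 − 8/2 + 1 = 137.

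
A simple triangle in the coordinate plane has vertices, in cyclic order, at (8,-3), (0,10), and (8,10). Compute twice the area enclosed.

By the shoelace formula, twice the signed area is |[8·10 − 0·(-3)] + [0·10 − 8·10] + [8·(-3) − 8·10]| = 104, so the area is 52.

104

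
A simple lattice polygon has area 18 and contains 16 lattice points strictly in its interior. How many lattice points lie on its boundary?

Pick's theorem gives A = I + B/2 − 1, so B = 2(A − I + 1) = 2(18 − 16 + 1) = 6.

6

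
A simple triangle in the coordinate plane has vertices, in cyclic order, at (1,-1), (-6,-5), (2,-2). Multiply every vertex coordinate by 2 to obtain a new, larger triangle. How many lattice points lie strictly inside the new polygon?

20

Using the shoelace formula, 2A = |[1·(-5) − (-6)·(-1)] + [(-6)·(-2) − 2·(-5)] + [2·(-1) − 1·(-2)]| = 11, so the area is 11/2.
Summing gcd(|Δx|,|Δy|) over the edges gives the boundary count: gcd(7,4) + gcd(8,3) + gcd(1,1) = 1+1+1 = 3.
Scaling by 2 multiplies the area by 2² = 4 (so the new area is 22) and multiplies the boundary lattice-point count by 2, giving 6.
By Pick's theorem, the interior count of the dilated polygon is 22 − 6/2 + 1 = 20.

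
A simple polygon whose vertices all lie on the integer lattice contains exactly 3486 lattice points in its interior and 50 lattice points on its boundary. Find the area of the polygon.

Pick's theorem states A = I + B/2 − 1, so A = 3486 + 50/2 − 1 = 3510.

3510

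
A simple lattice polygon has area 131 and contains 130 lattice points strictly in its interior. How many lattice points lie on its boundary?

4

Pick's theorem gives A = I + B/2 − 1, so B = 2(A − I + 1) = 2(131 − 130 + 1) = 4.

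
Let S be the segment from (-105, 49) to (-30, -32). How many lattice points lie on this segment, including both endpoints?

4

The number of lattice points on a segment between lattice points is gcd(|Δx|,|Δy|) + 1 = gcd(75,81) + 1 = 3 + 1 = 4.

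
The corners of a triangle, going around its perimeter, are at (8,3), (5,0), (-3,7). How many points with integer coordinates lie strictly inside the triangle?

21

By the shoelace formula, twice the signed area is |[8·0 − 5·3] + [5·7 − (-3)·0] + [(-3)·3 − 8·7]| = 45, so the area is 45/2.
Along each edge there are gcd(|Δx|,|Δy|)+1 lattice points, so counting each shared vertex once the boundary has gcd(3,3) + gcd(8,7) + gcd(11,4) = 3+1+1 = 5.
By Pick's theorem A = I + B/2 − 1, so I = 45/2 − 5/2 + 1 = 21.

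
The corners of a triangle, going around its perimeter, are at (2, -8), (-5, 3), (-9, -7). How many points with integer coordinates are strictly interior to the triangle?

By the shoelace formula, twice the signed area is |[2·3 − (-5)·(-8)] + [(-5)·(-7) − (-9)·3] + [(-9)·(-8) − 2·(-7)]| = 114, so the area is 57.
The number of boundary lattice points is Σ gcd(|Δx|,|Δy|) = gcd(7,11) + gcd(4,10) + gcd(11,1) = 1+2+1 = 4.
By Pick's theorem A = I + B/2 − 1, so I = 57 − 4/2 + 1 = 56.

56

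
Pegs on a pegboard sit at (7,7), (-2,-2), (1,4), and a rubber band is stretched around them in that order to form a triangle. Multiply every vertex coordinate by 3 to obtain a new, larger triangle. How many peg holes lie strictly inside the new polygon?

By the shoelace formula, twice the signed area is |(7·(-2) − (-2)·7) + ((-2)·4 − 1·(-2)) + (1·7 − 7·4)| = 27, so the area is 27/2.
The number of boundary lattice points is Σ gcd(|Δx|,|Δy|) = gcd(9,9) + gcd(3,6) + gcd(6,3) = 9+3+3 = 15.
Scaling by 3 multiplies the area by 3² = 9 (so the new area is 243/2) and multiplies the boundary lattice-point count by 3, giving 45.
By Pick's theorem, the interior count of the dilated polygon is 243/2 − 45/2 + 1 = 100.

100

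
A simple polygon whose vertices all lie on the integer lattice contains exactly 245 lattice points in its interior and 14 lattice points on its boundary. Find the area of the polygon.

251

By Pick's theorem, A = I + B/2 − 1 = 245 + 14/2 − 1 = 251.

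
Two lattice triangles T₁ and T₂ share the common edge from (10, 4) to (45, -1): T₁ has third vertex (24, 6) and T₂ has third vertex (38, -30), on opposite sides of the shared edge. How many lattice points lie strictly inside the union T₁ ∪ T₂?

590

The union is the simple quadrilateral with vertices (10, 4), (24, 6), (45, -1), (38, -30) in order.
By the shoelace formula, twice the signed area is |[10·6 − 24·4] + [24·(-1) − 45·6] + [45·(-30) − 38·(-1)] + [38·4 − 10·(-30)]| = 1190, so the area is 595.
Along each edge there are gcd(|Δx|,|Δy|)+1 lattice points, so counting each shared vertex once the boundary has gcd(14,2) + gcd(21,7) + gcd(7,29) + gcd(28,34) = 2+7+1+2 = 12.
By Pick's theorem I = A − B/2 + 1 = 595 − 12/2 + 1 = 590.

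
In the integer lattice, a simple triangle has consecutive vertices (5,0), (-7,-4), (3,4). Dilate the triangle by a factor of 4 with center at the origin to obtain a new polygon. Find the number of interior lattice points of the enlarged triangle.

The shoelace formula gives twice the area as |(5·(-4) − (-7)·0) + ((-7)·4 − 3·(-4)) + (3·0 − 5·4)| = 56, so the area is 28.
Summing gcd(|Δx|,|Δy|) over the edges gives the boundary count: gcd(12,4) + gcd(10,8) + gcd(2,4) = 4+2+2 = 8.
Scaling by 4 multiplies the area by 4² = 16 (so the new area is 448) and multiplies the boundary lattice-point count by 4, giving 32.
By Pick's theorem, the interior count of the dilated polygon is 448 − 32/2 + 1 = 433.

433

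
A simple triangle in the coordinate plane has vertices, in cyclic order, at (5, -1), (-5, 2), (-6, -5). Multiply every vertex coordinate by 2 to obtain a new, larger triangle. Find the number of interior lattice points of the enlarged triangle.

144

Using the shoelace formula, 2A = |[5·2 − (-5)·(-1)] + [(-5)·(-5) − (-6)·2] + [(-6)·(-1) − 5·(-5)]| = 73, so the area is 36.5.
Summing gcd(|Δx|,|Δy|) over the edges gives the boundary count: gcd(10,3) + gcd(1,7) + gcd(11,4) = 1+1+1 = 3.
Scaling by 2 multiplies the area by 2² = 4 (so the new area is 146) and multiplies the boundary lattice-point count by 2, giving 6.
By Pick's theorem, the interior count of the dilated polygon is 146 − 6/2 + 1 = 144.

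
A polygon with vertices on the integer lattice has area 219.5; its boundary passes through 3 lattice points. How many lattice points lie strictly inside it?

Pick's theorem A = I + B/2 − 1 rearranges to I = A − B/2 + 1 = 219.5 − 3/2 + 1 = 219.

219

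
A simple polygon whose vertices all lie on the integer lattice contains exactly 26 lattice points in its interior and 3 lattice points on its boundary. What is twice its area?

53

Pick's theorem states A = I + B/2 − 1, so A = 26 + 3/2 − 1 = 53/2.
Hence 2A = 53.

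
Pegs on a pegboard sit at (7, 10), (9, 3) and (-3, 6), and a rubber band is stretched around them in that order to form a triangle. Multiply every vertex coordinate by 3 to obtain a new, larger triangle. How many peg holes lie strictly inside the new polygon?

The shoelace formula gives twice the area as |(7·3 − 9·10) + (9·6 − (-3)·3) + ((-3)·10 − 7·6)| = 78, so the area is 39.
Along each edge there are gcd(|Δx|,|Δy|)+1 lattice points, so counting each shared vertex once the boundary has gcd(2,7) + gcd(12,3) + gcd(10,4) = 1+3+2 = 6.
Scaling by 3 multiplies the area by 3² = 9 (so the new area is 351) and multiplies the boundary lattice-point count by 3, giving 18.
By Pick's theorem, the interior count of the dilated polygon is 351 − 18/2 + 1 = 343.

343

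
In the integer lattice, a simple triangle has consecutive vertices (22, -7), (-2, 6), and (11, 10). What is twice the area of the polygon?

Using the shoelace formula, 2A = |[22·6 − (-2)·(-7)] + [(-2)·10 − 11·6] + [11·(-7) − 22·10]| = 265, so the area is 265/2.

265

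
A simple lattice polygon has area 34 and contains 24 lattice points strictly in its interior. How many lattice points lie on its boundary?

22

Pick's theorem gives A = I + B/2 − 1, so B = 2(A − I + 1) = 2(34 − 24 + 1) = 22.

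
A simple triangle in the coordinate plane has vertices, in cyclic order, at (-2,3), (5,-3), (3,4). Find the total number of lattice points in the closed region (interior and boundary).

The shoelace formula gives twice the area as |((-2)·(-3) − 5·3) + (5·4 − 3·(-3)) + (3·3 − (-2)·4)| = 37, so the area is 18.5.
Along each edge there are gcd(|Δx|,|Δy|)+1 lattice points, so counting each shared vertex once the boundary has gcd(7,6) + gcd(2,7) + gcd(5,1) = 1+1+1 = 3.
Pick's theorem gives I = A − B/2 + 1 = 18.5 − 3/2 + 1 = 18, so the closed region contains I + B = 18 + 3 = 21 lattice points.

21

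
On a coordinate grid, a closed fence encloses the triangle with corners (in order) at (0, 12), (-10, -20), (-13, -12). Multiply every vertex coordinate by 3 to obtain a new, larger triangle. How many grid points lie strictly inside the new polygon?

787

By the shoelace formula, twice the signed area is |[0·(-20) − (-10)·12] + [(-10)·(-12) − (-13)·(-20)] + [(-13)·12 − 0·(-12)]| = 176, so the area is 88.
Along each edge there are gcd(|Δx|,|Δy|)+1 lattice points, so counting each shared vertex once the boundary has gcd(10,32) + gcd(3,8) + gcd(13,24) = 2+1+1 = 4.
Scaling by 3 multiplies the area by 3² = 9 (so the new area is 792) and multiplies the boundary lattice-point count by 3, giving 12.
By Pick's theorem, the interior count of the dilated polygon is 792 − 12/2 + 1 = 787.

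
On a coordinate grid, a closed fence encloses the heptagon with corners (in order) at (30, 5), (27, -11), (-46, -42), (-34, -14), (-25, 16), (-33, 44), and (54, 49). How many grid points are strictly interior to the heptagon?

4766

By the shoelace formula, twice the signed area is |(30·(-11) − 27·5) + (27·(-42) − (-46)·(-11)) + ((-46)·(-14) − (-34)·(-42)) + ((-34)·16 − (-25)·(-14)) + ((-25)·44 − (-33)·16) + ((-33)·49 − 54·44) + (54·5 − 30·49)| = 9548, so the area is 4774.
The number of boundary lattice points is Σ gcd(|Δx|,|Δy|) = gcd(3,16) + gcd(73,31) + gcd(12,28) + gcd(9,30) + gcd(8,28) + gcd(87,5) + gcd(24,44) = 1+1+4+3+4+1+4 = 18.
By Pick's theorem A = I + B/2 − 1, so I = 4774 − 18/2 + 1 = 4766.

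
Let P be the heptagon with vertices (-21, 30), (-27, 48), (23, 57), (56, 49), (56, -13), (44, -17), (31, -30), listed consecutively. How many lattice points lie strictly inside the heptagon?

By the shoelace formula, twice the signed area is |((-21)·48 − (-27)·30) + ((-27)·57 − 23·48) + (23·49 − 56·57) + (56·(-13) − 56·49) + (56·(-17) − 44·(-13)) + (44·(-30) − 31·(-17)) + (31·30 − (-21)·(-30))| = 9251, so the area is 9251/2.
The number of boundary lattice points is Σ gcd(|Δx|,|Δy|) = gcd(6,18) + gcd(50,9) + gcd(33,8) + gcd(0,62) + gcd(12,4) + gcd(13,13) + gcd(52,60) = 6+1+1+62+4+13+4 = 91.
Pick's theorem gives I = A − B/2 + 1 = 9251/2 − 91/2 + 1 = 4581.

4581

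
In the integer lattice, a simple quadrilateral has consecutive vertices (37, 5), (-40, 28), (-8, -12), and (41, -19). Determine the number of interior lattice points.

1737

By the shoelace formula, twice the signed area is |(37·28 − (-40)·5) + ((-40)·(-12) − (-8)·28) + ((-8)·(-19) − 41·(-12)) + (41·5 − 37·(-19))| = 3492, so the area is 1746.
Summing gcd(|Δx|,|Δy|) over the edges gives the boundary count: gcd(77,23) + gcd(32,40) + gcd(49,7) + gcd(4,24) = 1+8+7+4 = 20.
By Pick's theorem A = I + B/2 − 1, so I = 1746 − 20/2 + 1 = 1737.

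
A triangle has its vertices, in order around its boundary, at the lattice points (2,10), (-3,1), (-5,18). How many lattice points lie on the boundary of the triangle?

The number of boundary lattice points is Σ gcd(|Δx|,|Δy|) = gcd(5,9) + gcd(2,17) + gcd(7,8) = 1+1+1 = 3.

3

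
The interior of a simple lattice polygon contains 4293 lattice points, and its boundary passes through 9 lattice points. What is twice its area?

8593

By Pick's theorem, A = I + B/2 − 1 = 4293 + 9/2 − 1 = 8593/2.
Hence 2A = 8593.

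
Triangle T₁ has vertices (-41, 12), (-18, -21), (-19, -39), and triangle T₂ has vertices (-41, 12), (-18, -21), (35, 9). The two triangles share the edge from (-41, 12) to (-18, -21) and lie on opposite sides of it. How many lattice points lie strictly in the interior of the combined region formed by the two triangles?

The union is the simple quadrilateral with vertices (-41, 12), (-19, -39), (-18, -21), (35, 9) in order.
By the shoelace formula, twice the signed area is |((-41)·(-39) − (-19)·12) + ((-19)·(-21) − (-18)·(-39)) + ((-18)·9 − 35·(-21)) + (35·12 − (-41)·9)| = 2886, so the area is 1443.
Summing gcd(|Δx|,|Δy|) over the edges gives the boundary count: gcd(22,51) + gcd(1,18) + gcd(53,30) + gcd(76,3) = 1+1+1+1 = 4.
By Pick's theorem I = A − B/2 + 1 = 1443 − 4/2 + 1 = 1442.

1442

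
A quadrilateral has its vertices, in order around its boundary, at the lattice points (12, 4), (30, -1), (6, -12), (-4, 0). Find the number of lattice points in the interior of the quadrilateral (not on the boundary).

Using the shoelace formula, 2A = |[12·(-1) − 30·4] + [30·(-12) − 6·(-1)] + [6·0 − (-4)·(-12)] + [(-4)·4 − 12·0]| = 550, so the area is 275.
The number of boundary lattice points is Σ gcd(|Δx|,|Δy|) = gcd(18,5) + gcd(24,11) + gcd(10,12) + gcd(16,4) = 1+1+2+4 = 8.
Pick's theorem gives I = A − B/2 + 1 = 275 − 8/2 + 1 = 272.

272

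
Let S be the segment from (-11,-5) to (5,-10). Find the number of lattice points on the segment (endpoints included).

The number of lattice points on a segment between lattice points is gcd(|Δx|,|Δy|) + 1 = gcd(16,5) + 1 = 1 + 1 = 2.

2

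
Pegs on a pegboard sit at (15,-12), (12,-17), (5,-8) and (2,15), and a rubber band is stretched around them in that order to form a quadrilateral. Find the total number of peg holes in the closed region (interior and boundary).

143

Using the shoelace formula, 2A = |[15·(-17) − 12·(-12)] + [12·(-8) − 5·(-17)] + [5·15 − 2·(-8)] + [2·(-12) − 15·15]| = 280, so the area is 140.
The number of boundary lattice points is Σ gcd(|Δx|,|Δy|) = gcd(3,5) + gcd(7,9) + gcd(3,23) + gcd(13,27) = 1+1+1+1 = 4.
Pick's theorem gives I = A − B/2 + 1 = 140 − 4/2 + 1 = 139, so the closed region contains I + B = 139 + 4 = 143 lattice points.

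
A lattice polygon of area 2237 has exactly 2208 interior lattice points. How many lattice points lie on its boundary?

Pick's theorem gives A = I + B/2 − 1, so B = 2(A − I + 1) = 2(2237 − 2208 + 1) = 60.

60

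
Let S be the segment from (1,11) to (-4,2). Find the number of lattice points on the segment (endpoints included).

2

The number of lattice points on a segment between lattice points is gcd(|Δx|,|Δy|) + 1 = gcd(5,9) + 1 = 1 + 1 = 2.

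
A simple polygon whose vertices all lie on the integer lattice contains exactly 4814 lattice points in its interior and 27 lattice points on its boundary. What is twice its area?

9653

By Pick's theorem, A = I + B/2 − 1 = 4814 + 27/2 − 1 = 9653/2.
Hence 2A = 9653.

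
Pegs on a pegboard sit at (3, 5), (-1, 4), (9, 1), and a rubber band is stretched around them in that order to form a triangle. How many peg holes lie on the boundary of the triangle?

4

Summing gcd(|Δx|,|Δy|) over the edges gives the boundary count: gcd(4,1) + gcd(10,3) + gcd(6,4) = 1+1+2 = 4.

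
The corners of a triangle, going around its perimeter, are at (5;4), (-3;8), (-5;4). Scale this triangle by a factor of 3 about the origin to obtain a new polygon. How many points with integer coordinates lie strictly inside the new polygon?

157

The shoelace formula gives twice the area as |(5·8 − (-3)·4) + ((-3)·4 − (-5)·8) + ((-5)·4 − 5·4)| = 40, so the area is 20.
The number of boundary lattice points is Σ gcd(|Δx|,|Δy|) = gcd(8,4) + gcd(2,4) + gcd(10,0) = 4+2+10 = 16.
Scaling by 3 multiplies the area by 3² = 9 (so the new area is 180) and multiplies the boundary lattice-point count by 3, giving 48.
By Pick's theorem, the interior count of the dilated polygon is 180 − 48/2 + 1 = 157.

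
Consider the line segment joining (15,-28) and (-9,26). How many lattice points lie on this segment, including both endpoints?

The number of lattice points on a segment between lattice points is gcd(|Δx|,|Δy|) + 1 = gcd(24,54) + 1 = 6 + 1 = 7.

7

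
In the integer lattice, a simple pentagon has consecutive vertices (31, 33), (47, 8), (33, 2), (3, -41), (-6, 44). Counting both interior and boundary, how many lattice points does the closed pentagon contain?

2258

By the shoelace formula, twice the signed area is |[31·8 − 47·33] + [47·2 − 33·8] + [33·(-41) − 3·2] + [3·44 − (-6)·(-41)] + [(-6)·33 − 31·44]| = 4508, so the area is 2254.
The number of boundary lattice points is Σ gcd(|Δx|,|Δy|) = gcd(16,25) + gcd(14,6) + gcd(30,43) + gcd(9,85) + gcd(37,11) = 1+2+1+1+1 = 6.
Pick's theorem gives I = A − B/2 + 1 = 2254 − 6/2 + 1 = 2252, so the closed region contains I + B = 2252 + 6 = 2258 lattice points.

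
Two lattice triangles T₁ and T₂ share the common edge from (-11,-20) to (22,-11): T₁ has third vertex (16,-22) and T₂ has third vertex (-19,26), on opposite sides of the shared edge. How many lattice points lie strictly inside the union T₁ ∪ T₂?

The union is the simple quadrilateral with vertices (-11,-20), (16,-22), (22,-11), (-19,26) in order.
Using the shoelace formula, 2A = |((-11)·(-22) − 16·(-20)) + (16·(-11) − 22·(-22)) + (22·26 − (-19)·(-11)) + ((-19)·(-20) − (-11)·26)| = 1899, so the area is 949.5.
Summing gcd(|Δx|,|Δy|) over the edges gives the boundary count: gcd(27,2) + gcd(6,11) + gcd(41,37) + gcd(8,46) = 1+1+1+2 = 5.
By Pick's theorem I = A − B/2 + 1 = 949.5 − 5/2 + 1 = 948.

948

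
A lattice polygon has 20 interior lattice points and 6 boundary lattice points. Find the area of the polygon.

22

By Pick's theorem, A = I + B/2 − 1 = 20 + 6/2 − 1 = 22.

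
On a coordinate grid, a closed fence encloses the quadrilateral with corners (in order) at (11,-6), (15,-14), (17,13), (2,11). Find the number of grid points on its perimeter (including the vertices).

7

The number of boundary lattice points is Σ gcd(|Δx|,|Δy|) = gcd(4,8) + gcd(2,27) + gcd(15,2) + gcd(9,17) = 4+1+1+1 = 7.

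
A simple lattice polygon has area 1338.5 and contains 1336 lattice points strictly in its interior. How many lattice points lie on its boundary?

Pick's theorem gives A = I + B/2 − 1, so B = 2(A − I + 1) = 2(1338.5 − 1336 + 1) = 7.

7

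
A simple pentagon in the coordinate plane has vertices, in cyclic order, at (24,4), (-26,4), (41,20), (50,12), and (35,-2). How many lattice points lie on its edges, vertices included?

54

Summing gcd(|Δx|,|Δy|) over the edges gives the boundary count: gcd(50,0) + gcd(67,16) + gcd(9,8) + gcd(15,14) + gcd(11,6) = 50+1+1+1+1 = 54.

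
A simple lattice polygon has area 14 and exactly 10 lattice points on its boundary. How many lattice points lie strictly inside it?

Pick's theorem A = I + B/2 − 1 rearranges to I = A − B/2 + 1 = 14 − 10/2 + 1 = 10.

10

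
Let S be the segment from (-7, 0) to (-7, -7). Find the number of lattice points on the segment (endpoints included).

The number of lattice points on a segment between lattice points is gcd(|Δx|,|Δy|) + 1 = gcd(0,7) + 1 = 7 + 1 = 8.

8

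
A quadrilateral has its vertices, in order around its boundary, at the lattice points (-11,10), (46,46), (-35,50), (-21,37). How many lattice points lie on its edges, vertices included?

Summing gcd(|Δx|,|Δy|) over the edges gives the boundary count: gcd(57,36) + gcd(81,4) + gcd(14,13) + gcd(10,27) = 3+1+1+1 = 6.

6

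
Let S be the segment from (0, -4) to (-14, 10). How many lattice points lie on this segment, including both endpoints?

15

The number of lattice points on a segment between lattice points is gcd(|Δx|,|Δy|) + 1 = gcd(14,14) + 1 = 14 + 1 = 15.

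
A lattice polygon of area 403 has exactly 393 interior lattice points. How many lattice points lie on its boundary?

Pick's theorem gives A = I + B/2 − 1, so B = 2(A − I + 1) = 2(403 − 393 + 1) = 22.

22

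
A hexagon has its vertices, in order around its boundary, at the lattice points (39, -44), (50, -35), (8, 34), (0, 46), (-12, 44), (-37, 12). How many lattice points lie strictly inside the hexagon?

Using the shoelace formula, 2A = |[39·(-35) − 50·(-44)] + [50·34 − 8·(-35)] + [8·46 − 0·34] + [0·44 − (-12)·46] + [(-12)·12 − (-37)·44] + [(-37)·(-44) − 39·12]| = 6379, so the area is 6379/2.
Summing gcd(|Δx|,|Δy|) over the edges gives the boundary count: gcd(11,9) + gcd(42,69) + gcd(8,12) + gcd(12,2) + gcd(25,32) + gcd(76,56) = 1+3+4+2+1+4 = 15.
Pick's theorem gives I = A − B/2 + 1 = 6379/2 − 15/2 + 1 = 3183.

3183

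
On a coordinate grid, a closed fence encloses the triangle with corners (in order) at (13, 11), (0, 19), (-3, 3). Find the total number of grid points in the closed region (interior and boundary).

By the shoelace formula, twice the signed area is |[13·19 − 0·11] + [0·3 − (-3)·19] + [(-3)·11 − 13·3]| = 232, so the area is 116.
Along each edge there are gcd(|Δx|,|Δy|)+1 lattice points, so counting each shared vertex once the boundary has gcd(13,8) + gcd(3,16) + gcd(16,8) = 1+1+8 = 10.
Pick's theorem gives I = A − B/2 + 1 = 116 − 10/2 + 1 = 112, so the closed region contains I + B = 112 + 10 = 122 lattice points.

122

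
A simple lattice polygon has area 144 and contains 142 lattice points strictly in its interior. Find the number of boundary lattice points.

6

Pick's theorem gives A = I + B/2 − 1, so B = 2(A − I + 1) = 2(144 − 142 + 1) = 6.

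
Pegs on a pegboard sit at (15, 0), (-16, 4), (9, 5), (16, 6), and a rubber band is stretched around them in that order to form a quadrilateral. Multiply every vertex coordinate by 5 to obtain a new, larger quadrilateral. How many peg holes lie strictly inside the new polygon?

The shoelace formula gives twice the area as |[15·4 − (-16)·0] + [(-16)·5 − 9·4] + [9·6 − 16·5] + [16·0 − 15·6]| = 172, so the area is 86.
Summing gcd(|Δx|,|Δy|) over the edges gives the boundary count: gcd(31,4) + gcd(25,1) + gcd(7,1) + gcd(1,6) = 1+1+1+1 = 4.
Scaling by 5 multiplies the area by 5² = 25 (so the new area is 2150) and multiplies the boundary lattice-point count by 5, giving 20.
By Pick's theorem, the interior count of the dilated polygon is 2150 − 20/2 + 1 = 2141.

2141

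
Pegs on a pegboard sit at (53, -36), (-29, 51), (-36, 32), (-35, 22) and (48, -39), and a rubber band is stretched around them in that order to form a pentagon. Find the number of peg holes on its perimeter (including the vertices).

5

The number of boundary lattice points is Σ gcd(|Δx|,|Δy|) = gcd(82,87) + gcd(7,19) + gcd(1,10) + gcd(83,61) + gcd(5,3) = 1+1+1+1+1 = 5.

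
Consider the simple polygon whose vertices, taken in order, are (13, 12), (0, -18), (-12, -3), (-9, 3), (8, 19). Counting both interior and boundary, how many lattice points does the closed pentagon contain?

By the shoelace formula, twice the signed area is |[13·(-18) − 0·12] + [0·(-3) − (-12)·(-18)] + [(-12)·3 − (-9)·(-3)] + [(-9)·19 − 8·3] + [8·12 − 13·19]| = 859, so the area is 859/2.
Along each edge there are gcd(|Δx|,|Δy|)+1 lattice points, so counting each shared vertex once the boundary has gcd(13,30) + gcd(12,15) + gcd(3,6) + gcd(17,16) + gcd(5,7) = 1+3+3+1+1 = 9.
Pick's theorem gives I = A − B/2 + 1 = 859/2 − 9/2 + 1 = 426, so the closed region contains I + B = 426 + 9 = 435 lattice points.

435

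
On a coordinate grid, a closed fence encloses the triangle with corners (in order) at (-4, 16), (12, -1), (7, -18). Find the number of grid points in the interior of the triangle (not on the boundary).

Using the shoelace formula, 2A = |[(-4)·(-1) − 12·16] + [12·(-18) − 7·(-1)] + [7·16 − (-4)·(-18)]| = 357, so the area is 178.5.
The number of boundary lattice points is Σ gcd(|Δx|,|Δy|) = gcd(16,17) + gcd(5,17) + gcd(11,34) = 1+1+1 = 3.
By Pick's theorem A = I + B/2 − 1, so I = 178.5 − 3/2 + 1 = 178.

178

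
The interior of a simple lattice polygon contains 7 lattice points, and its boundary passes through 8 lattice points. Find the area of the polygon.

10

By Pick's theorem, A = I + B/2 − 1 = 7 + 8/2 − 1 = 10.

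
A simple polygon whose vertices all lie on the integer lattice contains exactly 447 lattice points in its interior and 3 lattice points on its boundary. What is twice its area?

By Pick's theorem, A = I + B/2 − 1 = 447 + 3/2 − 1 = 895/2.
Hence 2A = 895.

895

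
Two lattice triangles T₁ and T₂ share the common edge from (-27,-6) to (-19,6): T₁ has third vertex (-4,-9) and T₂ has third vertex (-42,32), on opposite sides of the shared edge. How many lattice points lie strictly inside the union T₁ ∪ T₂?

The union is the simple quadrilateral with vertices (-27,-6), (-4,-9), (-19,6), (-42,32) in order.
By the shoelace formula, twice the signed area is |((-27)·(-9) − (-4)·(-6)) + ((-4)·6 − (-19)·(-9)) + ((-19)·32 − (-42)·6) + ((-42)·(-6) − (-27)·32)| = 784, so the area is 392.
The number of boundary lattice points is Σ gcd(|Δx|,|Δy|) = gcd(23,3) + gcd(15,15) + gcd(23,26) + gcd(15,38) = 1+15+1+1 = 18.
By Pick's theorem I = A − B/2 + 1 = 392 − 18/2 + 1 = 384.

384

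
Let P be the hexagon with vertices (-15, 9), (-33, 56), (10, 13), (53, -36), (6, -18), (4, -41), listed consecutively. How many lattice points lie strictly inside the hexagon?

By the shoelace formula, twice the signed area is |((-15)·56 − (-33)·9) + ((-33)·13 − 10·56) + (10·(-36) − 53·13) + (53·(-18) − 6·(-36)) + (6·(-41) − 4·(-18)) + (4·9 − (-15)·(-41))| = 4072, so the area is 2036.
Summing gcd(|Δx|,|Δy|) over the edges gives the boundary count: gcd(18,47) + gcd(43,43) + gcd(43,49) + gcd(47,18) + gcd(2,23) + gcd(19,50) = 1+43+1+1+1+1 = 48.
By Pick's theorem A = I + B/2 − 1, so I = 2036 − 48/2 + 1 = 2013.

2013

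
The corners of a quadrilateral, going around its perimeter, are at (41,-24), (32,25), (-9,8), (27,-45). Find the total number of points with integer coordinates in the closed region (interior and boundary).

By the shoelace formula, twice the signed area is |(41·25 − 32·(-24)) + (32·8 − (-9)·25) + ((-9)·(-45) − 27·8) + (27·(-24) − 41·(-45))| = 3660, so the area is 1830.
Along each edge there are gcd(|Δx|,|Δy|)+1 lattice points, so counting each shared vertex once the boundary has gcd(9,49) + gcd(41,17) + gcd(36,53) + gcd(14,21) = 1+1+1+7 = 10.
Pick's theorem gives I = A − B/2 + 1 = 1830 − 10/2 + 1 = 1826, so the closed region contains I + B = 1826 + 10 = 1836 lattice points.

1836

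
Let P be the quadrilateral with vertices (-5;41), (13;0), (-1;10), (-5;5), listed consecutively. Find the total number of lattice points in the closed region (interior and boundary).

Using the shoelace formula, 2A = |[(-5)·0 − 13·41] + [13·10 − (-1)·0] + [(-1)·5 − (-5)·10] + [(-5)·41 − (-5)·5]| = 538, so the area is 269.
Summing gcd(|Δx|,|Δy|) over the edges gives the boundary count: gcd(18,41) + gcd(14,10) + gcd(4,5) + gcd(0,36) = 1+2+1+36 = 40.
Pick's theorem gives I = A − B/2 + 1 = 269 − 40/2 + 1 = 250, so the closed region contains I + B = 250 + 40 = 290 lattice points.

290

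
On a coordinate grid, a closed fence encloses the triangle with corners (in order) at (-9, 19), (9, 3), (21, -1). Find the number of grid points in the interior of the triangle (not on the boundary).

53

Using the shoelace formula, 2A = |[(-9)·3 − 9·19] + [9·(-1) − 21·3] + [21·19 − (-9)·(-1)]| = 120, so the area is 60.
Summing gcd(|Δx|,|Δy|) over the edges gives the boundary count: gcd(18,16) + gcd(12,4) + gcd(30,20) = 2+4+10 = 16.
Pick's theorem gives I = A − B/2 + 1 = 60 − 16/2 + 1 = 53.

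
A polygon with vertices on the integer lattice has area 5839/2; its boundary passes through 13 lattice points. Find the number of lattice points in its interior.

From Pick's theorem, I = A − B/2 + 1 = 5839/2 − 13/2 + 1 = 2914.

2914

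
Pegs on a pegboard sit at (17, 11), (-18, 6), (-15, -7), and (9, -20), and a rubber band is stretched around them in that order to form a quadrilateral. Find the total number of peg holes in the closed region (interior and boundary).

By the shoelace formula, twice the signed area is |(17·6 − (-18)·11) + ((-18)·(-7) − (-15)·6) + ((-15)·(-20) − 9·(-7)) + (9·11 − 17·(-20))| = 1318, so the area is 659.
The number of boundary lattice points is Σ gcd(|Δx|,|Δy|) = gcd(35,5) + gcd(3,13) + gcd(24,13) + gcd(8,31) = 5+1+1+1 = 8.
Pick's theorem gives I = A − B/2 + 1 = 659 − 8/2 + 1 = 656, so the closed region contains I + B = 656 + 8 = 664 lattice points.

664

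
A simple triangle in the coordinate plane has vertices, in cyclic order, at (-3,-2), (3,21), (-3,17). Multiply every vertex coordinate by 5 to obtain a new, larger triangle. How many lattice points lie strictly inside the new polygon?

1371

By the shoelace formula, twice the signed area is |((-3)·21 − 3·(-2)) + (3·17 − (-3)·21) + ((-3)·(-2) − (-3)·17)| = 114, so the area is 57.
Along each edge there are gcd(|Δx|,|Δy|)+1 lattice points, so counting each shared vertex once the boundary has gcd(6,23) + gcd(6,4) + gcd(0,19) = 1+2+19 = 22.
Scaling by 5 multiplies the area by 5² = 25 (so the new area is 1425) and multiplies the boundary lattice-point count by 5, giving 110.
By Pick's theorem, the interior count of the dilated polygon is 1425 − 110/2 + 1 = 1371.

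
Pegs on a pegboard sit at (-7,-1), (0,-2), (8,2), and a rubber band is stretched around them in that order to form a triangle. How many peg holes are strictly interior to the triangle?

15

By the shoelace formula, twice the signed area is |[(-7)·(-2) − 0·(-1)] + [0·2 − 8·(-2)] + [8·(-1) − (-7)·2]| = 36, so the area is 18.
Summing gcd(|Δx|,|Δy|) over the edges gives the boundary count: gcd(7,1) + gcd(8,4) + gcd(15,3) = 1+4+3 = 8.
Pick's theorem gives I = A − B/2 + 1 = 18 − 8/2 + 1 = 15.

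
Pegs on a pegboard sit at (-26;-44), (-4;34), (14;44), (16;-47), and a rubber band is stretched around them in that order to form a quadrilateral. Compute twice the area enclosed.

By the shoelace formula, twice the signed area is |((-26)·34 − (-4)·(-44)) + ((-4)·44 − 14·34) + (14·(-47) − 16·44) + (16·(-44) − (-26)·(-47))| = 5000, so the area is 2500.

5000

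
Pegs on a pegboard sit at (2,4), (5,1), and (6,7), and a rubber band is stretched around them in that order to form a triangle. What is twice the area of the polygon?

21

Using the shoelace formula, 2A = |[2·1 − 5·4] + [5·7 − 6·1] + [6·4 − 2·7]| = 21, so the area is 10.5.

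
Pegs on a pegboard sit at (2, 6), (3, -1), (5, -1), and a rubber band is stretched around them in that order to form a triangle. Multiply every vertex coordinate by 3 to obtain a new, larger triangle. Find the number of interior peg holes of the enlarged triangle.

58

Using the shoelace formula, 2A = |(2·(-1) − 3·6) + (3·(-1) − 5·(-1)) + (5·6 − 2·(-1))| = 14, so the area is 7.
Along each edge there are gcd(|Δx|,|Δy|)+1 lattice points, so counting each shared vertex once the boundary has gcd(1,7) + gcd(2,0) + gcd(3,7) = 1+2+1 = 4.
Scaling by 3 multiplies the area by 3² = 9 (so the new area is 63) and multiplies the boundary lattice-point count by 3, giving 12.
By Pick's theorem, the interior count of the dilated polygon is 63 − 12/2 + 1 = 58.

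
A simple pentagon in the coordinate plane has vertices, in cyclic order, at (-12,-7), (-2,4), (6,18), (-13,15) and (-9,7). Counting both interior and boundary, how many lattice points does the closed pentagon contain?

202

The shoelace formula gives twice the area as |[(-12)·4 − (-2)·(-7)] + [(-2)·18 − 6·4] + [6·15 − (-13)·18] + [(-13)·7 − (-9)·15] + [(-9)·(-7) − (-12)·7]| = 393, so the area is 196.5.
Along each edge there are gcd(|Δx|,|Δy|)+1 lattice points, so counting each shared vertex once the boundary has gcd(10,11) + gcd(8,14) + gcd(19,3) + gcd(4,8) + gcd(3,14) = 1+2+1+4+1 = 9.
Pick's theorem gives I = A − B/2 + 1 = 196.5 − 9/2 + 1 = 193, so the closed region contains I + B = 193 + 9 = 202 lattice points.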